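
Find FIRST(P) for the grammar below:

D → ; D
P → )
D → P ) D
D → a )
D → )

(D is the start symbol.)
To compute FIRST(P), examine every production with P on the left-hand side, reading each right-hand side left to right until a non-nullable symbol is reached.

From P → ):
  - ')' is a terminal: add ')' and stop

Collecting: FIRST(P) = { ')' }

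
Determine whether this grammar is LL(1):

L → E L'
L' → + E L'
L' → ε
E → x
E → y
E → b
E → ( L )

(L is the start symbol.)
Yes, the grammar is LL(1).

A grammar is LL(1) if for each non-terminal N with multiple productions, the predict sets of those productions are pairwise disjoint, where PREDICT(N → α) = (FIRST(α) \ {ε}) ∪ (FOLLOW(N) if α ⇒* ε).

Relevant sets:
  FOLLOW(L') = { $, ')' }

For L':
  PREDICT(L' → '+' E L') = { '+' }
  PREDICT(L' → ε) = { $, ')' }
For E:
  PREDICT(E → x) = { 'x' }
  PREDICT(E → y) = { 'y' }
  PREDICT(E → b) = { 'b' }
  PREDICT(E → '(' L ')') = { '(' }
L has a single production, so nothing to check there.

All predict sets are disjoint. The grammar IS LL(1).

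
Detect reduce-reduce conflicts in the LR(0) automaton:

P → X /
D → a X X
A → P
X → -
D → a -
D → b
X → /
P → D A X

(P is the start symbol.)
Yes — I8: [D → a - .] vs [X → - .]

Augment with P' → P and build the canonical LR(0) collection (I0 = CLOSURE({[P' → . P]}), then GOTO on every symbol after a dot until no new states appear). It has 15 states:
  I0: { [D → . a -], [D → . a X X], [D → . b], [P → . D A X], [P → . X /], [P' → . P], [X → . -], [X → . /] }  — shift
  I1: { [X → - .] }  — reduce
  I2: { [X → / .] }  — reduce
  I3: { [A → . P], [D → . a -], [D → . a X X], [D → . b], [P → . D A X], [P → . X /], [P → D . A X], [X → . -], [X → . /] }  — shift
  I4: { [P' → P .] }  — accept
  I5: { [P → X . /] }  — shift
  I6: { [D → a . -], [D → a . X X], [X → . -], [X → . /] }  — shift
  I7: { [D → b .] }  — reduce
  I8: { [D → a - .], [X → - .] }  — 2 reduces
  I9: { [D → a X . X], [X → . -], [X → . /] }  — shift
  I10: { [D → a X X .] }  — reduce
  I11: { [P → X / .] }  — reduce
  I12: { [P → D A . X], [X → . -], [X → . /] }  — shift
  I13: { [A → P .] }  — reduce
  I14: { [P → D A X .] }  — reduce

I8 contains complete items [D → a - .], [X → - .] — reduce-reduce conflict.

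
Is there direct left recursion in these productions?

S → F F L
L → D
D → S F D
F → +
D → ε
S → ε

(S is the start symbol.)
S → F F L: starts with F
L → D: starts with D
D → S F D: starts with S
F → +: starts with '+'
D → ε: starts with ε
S → ε: starts with ε

No direct left recursion found.

Answer: No direct left recursion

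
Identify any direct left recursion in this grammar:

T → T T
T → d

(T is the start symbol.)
Direct left recursion occurs when N → N α for some non-terminal N (the right-hand side begins with the left-hand side itself).

T → T T: LEFT RECURSIVE (starts with T)
T → d: starts with d

The grammar has direct left recursion on: T.

Answer: Yes, T is left-recursive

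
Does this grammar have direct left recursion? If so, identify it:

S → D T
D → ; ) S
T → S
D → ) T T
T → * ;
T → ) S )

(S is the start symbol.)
No direct left recursion

S → D T: starts with D
D → ; ) S: starts with ';'
T → S: starts with S
D → ) T T: starts with ')'
T → * ;: starts with '*'
T → ) S ): starts with ')'

No direct left recursion found.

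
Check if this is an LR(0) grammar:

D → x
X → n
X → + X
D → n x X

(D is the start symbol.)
A grammar is LR(0) if no state in the canonical LR(0) collection has:
  - both a shift item (dot before a terminal) and a complete item (shift-reduce conflict), or
  - two or more complete items (reduce-reduce conflict; the accept item [D' → D .] counts as a complete item here).

Augment with D' → D and build the canonical LR(0) collection (I0 = CLOSURE({[D' → . D]}), then GOTO on every symbol after a dot until no new states appear). It has 9 states:
  I0: { [D → . n x X], [D → . x], [D' → . D] }  — shift
  I1: { [D' → D .] }  — accept
  I2: { [D → n . x X] }  — shift
  I3: { [D → x .] }  — reduce
  I4: { [D → n x . X], [X → . + X], [X → . n] }  — shift
  I5: { [X → + . X], [X → . + X], [X → . n] }  — shift
  I6: { [D → n x X .] }  — reduce
  I7: { [X → n .] }  — reduce
  I8: { [X → + X .] }  — reduce

Every state is either a pure shift/goto state or contains exactly one complete item and nothing to shift — no conflicts. The grammar is LR(0).

Answer: Yes, the grammar is LR(0)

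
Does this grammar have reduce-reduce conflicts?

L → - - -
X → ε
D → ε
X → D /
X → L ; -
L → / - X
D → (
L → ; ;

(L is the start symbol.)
Yes — I6: [D → .] vs [X → .]

Augment with L' → L and build the canonical LR(0) collection (I0 = CLOSURE({[L' → . L]}), then GOTO on every symbol after a dot until no new states appear). It has 16 states:
  I0: { [L → . - - -], [L → . / - X], [L → . ; ;], [L' → . L] }  — shift
  I1: { [L → - . - -] }  — shift
  I2: { [L → / . - X] }  — shift
  I3: { [L → ; . ;] }  — shift
  I4: { [L' → L .] }  — accept
  I5: { [L → ; ; .] }  — reduce
  I6: { [D → . (], [D → .], [L → . - - -], [L → . / - X], [L → . ; ;], [L → / - . X], [X → . D /], [X → . L ; -], [X → .] }  — shift, 2 reduces
  I7: { [D → ( .] }  — reduce
  I8: { [X → D . /] }  — shift
  I9: { [X → L . ; -] }  — shift
  I10: { [L → / - X .] }  — reduce
  I11: { [X → L ; . -] }  — shift
  I12: { [X → L ; - .] }  — reduce
  I13: { [X → D / .] }  — reduce
  I14: { [L → - - . -] }  — shift
  I15: { [L → - - - .] }  — reduce

I6 contains complete items [D → .], [X → .] — reduce-reduce conflict.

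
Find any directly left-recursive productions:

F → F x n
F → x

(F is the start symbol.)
Yes, F is left-recursive

F → F x n: LEFT RECURSIVE (starts with F)
F → x: starts with x

The grammar has direct left recursion on: F.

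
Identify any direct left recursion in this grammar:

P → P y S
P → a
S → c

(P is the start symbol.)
Yes, P is left-recursive

P → P y S: LEFT RECURSIVE (starts with P)
P → a: starts with a
S → c: starts with c

The grammar has direct left recursion on: P.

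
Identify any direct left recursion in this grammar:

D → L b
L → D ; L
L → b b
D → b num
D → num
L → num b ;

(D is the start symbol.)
Direct left recursion occurs when N → N α for some non-terminal N (the right-hand side begins with the left-hand side itself).

D → L b: starts with L
L → D ; L: starts with D
L → b b: starts with b
D → b num: starts with b
D → num: starts with num
L → num b ;: starts with num

No direct left recursion found.

Answer: No direct left recursion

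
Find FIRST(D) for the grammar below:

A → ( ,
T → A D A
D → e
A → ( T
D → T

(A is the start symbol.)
{ '(', 'e' }

To compute FIRST(D), examine every production with D on the left-hand side, reading each right-hand side left to right until a non-nullable symbol is reached.

FIRST sets of the other non-terminals involved (by the same procedure, iterated to a fixed point):
  FIRST(T) = { '(' }

From D → e:
  - e is a terminal: add 'e' and stop
From D → T:
  - T is a non-terminal: add FIRST(T) \ {ε} = { '(' }
    T is not nullable, so stop

Collecting: FIRST(D) = { '(', 'e' }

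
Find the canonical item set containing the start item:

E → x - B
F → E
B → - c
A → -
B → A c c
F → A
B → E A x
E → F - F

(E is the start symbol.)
First, augment the grammar with E' → E
I₀ = CLOSURE({ [E' → . E] }):
  [E' → . E] has the dot before E: add [E → . x - B], [E → . F - F]
  [E → . F - F] has the dot before F: add [F → . E], [F → . A]
  [F → . A] has the dot before A: add [A → . -]
No further items can be added.

I₀ = { [A → . -], [E → . F - F], [E → . x - B], [E' → . E], [F → . A], [F → . E] }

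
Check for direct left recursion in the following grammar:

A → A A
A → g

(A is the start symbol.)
Yes, A is left-recursive

Direct left recursion occurs when N → N α for some non-terminal N (the right-hand side begins with the left-hand side itself).

A → A A: LEFT RECURSIVE (starts with A)
A → g: starts with g

The grammar has direct left recursion on: A.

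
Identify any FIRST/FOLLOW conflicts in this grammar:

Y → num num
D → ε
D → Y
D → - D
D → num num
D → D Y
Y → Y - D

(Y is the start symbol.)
Yes. D → Y with FOLLOW(D) on { 'num' }; D → '-' D with FOLLOW(D) on { '-' }; D → num num with FOLLOW(D) on { 'num' }; D → D Y with FOLLOW(D) on { '-', 'num' }

Nullable non-terminals: D.
FIRST sets used below: FIRST(Y) = { 'num' }, FIRST(D) = { '-', 'num', ε }

D: nullable alternative(s) D → ε; FOLLOW(D) = { $, '-', 'num' }
  D → ε: FIRST \ {ε} = { } — this is the only nullable alternative, skip
  D → Y: FIRST \ {ε} = { 'num' } — overlaps FOLLOW(D) on { 'num' }: CONFLICT
  D → - D: FIRST \ {ε} = { '-' } — overlaps FOLLOW(D) on { '-' }: CONFLICT
  D → num num: FIRST \ {ε} = { 'num' } — overlaps FOLLOW(D) on { 'num' }: CONFLICT
  D → D Y: FIRST \ {ε} = { '-', 'num' } — overlaps FOLLOW(D) on { '-', 'num' }: CONFLICT

Y has no nullable alternative, so no FIRST/FOLLOW check is needed there.

So the grammar has 4 FIRST/FOLLOW conflicts (marked CONFLICT above).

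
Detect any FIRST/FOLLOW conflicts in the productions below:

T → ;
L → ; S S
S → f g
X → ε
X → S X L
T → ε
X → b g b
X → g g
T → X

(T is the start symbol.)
No FIRST/FOLLOW conflicts.

Nullable non-terminals: T, X.
FIRST sets used below: FIRST(X) = { 'b', 'f', 'g', ε }, FIRST(S) = { 'f' }

T: nullable alternative(s) T → ε, T → X; FOLLOW(T) = { $ }
  T → ;: FIRST \ {ε} = { ';' } — disjoint from FOLLOW(T)
  T → ε: FIRST \ {ε} = { } — disjoint from FOLLOW(T)
  T → X: FIRST \ {ε} = { 'b', 'f', 'g' } — disjoint from FOLLOW(T)

X: nullable alternative(s) X → ε; FOLLOW(X) = { $, ';' }
  X → ε: FIRST \ {ε} = { } — this is the only nullable alternative, skip
  X → S X L: FIRST \ {ε} = { 'f' } — disjoint from FOLLOW(X)
  X → b g b: FIRST \ {ε} = { 'b' } — disjoint from FOLLOW(X)
  X → g g: FIRST \ {ε} = { 'g' } — disjoint from FOLLOW(X)

L, S have no nullable alternative, so no FIRST/FOLLOW check is needed there.

No FIRST/FOLLOW conflicts found.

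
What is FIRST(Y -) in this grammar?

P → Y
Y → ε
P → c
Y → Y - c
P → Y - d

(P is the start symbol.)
FIRST sets of the non-terminals involved (from the grammar, by fixed-point iteration):
  FIRST(Y) = { '-', ε }

To compute FIRST(Y -), process the symbols left to right:
Symbol Y is a non-terminal. Add FIRST(Y) \ {ε} = { '-' }
Y is nullable (ε ∈ FIRST(Y)), continue to the next symbol.
Symbol - is a terminal. Add '-' and stop.
FIRST(Y -) = { '-' }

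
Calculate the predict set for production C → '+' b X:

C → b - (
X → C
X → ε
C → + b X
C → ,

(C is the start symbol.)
{ '+' }

PREDICT(C → '+' b X) = (FIRST(RHS) \ {ε}) ∪ (FOLLOW(C) if ε ∈ FIRST(RHS), i.e. RHS ⇒* ε)
FIRST('+' b X) = { '+' }
ε ∉ FIRST('+' b X), so FOLLOW(C) is not added.
PREDICT(C → '+' b X) = { '+' }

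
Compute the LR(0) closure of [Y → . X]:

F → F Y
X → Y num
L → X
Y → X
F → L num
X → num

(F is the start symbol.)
{ [X → . Y num], [X → . num], [Y → . X] }

Start with: [Y → . X]
  [Y → . X] has the dot before X: add [X → . Y num], [X → . num]
  [X → . Y num] has the dot before Y: all Y-items already present
No further items can be added.

CLOSURE = { [X → . Y num], [X → . num], [Y → . X] }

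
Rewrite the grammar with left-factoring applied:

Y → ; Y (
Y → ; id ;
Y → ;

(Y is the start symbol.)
Y → ; Y'
Y' → Y (
Y' → id ;
Y' → ε

Left-factoring transforms A → αβ₁ | αβ₂ into A → αA' and A' → β₁ | β₂
(α is the longest common prefix among the alternatives). Repeat until
no nonterminal has two alternatives with a common prefix.

Round 1: Y has alternatives sharing prefix ';'. Introduce Y': Y → ; Y'
  Add: Y' → Y (
  Add: Y' → id ;
  Add: Y' → ε

No remaining common prefixes — done.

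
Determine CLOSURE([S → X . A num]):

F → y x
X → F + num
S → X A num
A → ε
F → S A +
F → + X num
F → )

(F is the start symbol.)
{ [A → .], [S → X . A num] }

To compute CLOSURE, for each item [A → α.Bβ] where B is a non-terminal, add [B → .γ] for all productions B → γ; repeat for the newly added items until nothing changes.

Start with: [S → X . A num]
  [S → X . A num] has the dot before A: add [A → .]
No further items can be added.

CLOSURE = { [A → .], [S → X . A num] }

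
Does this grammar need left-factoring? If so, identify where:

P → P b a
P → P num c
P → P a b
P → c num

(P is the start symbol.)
Yes, P has productions with common prefix 'P'

Left-factoring is needed when two productions for the same non-terminal
share a common prefix on the right-hand side.

Productions for P:
  P → P b a
  P → P num c
  P → P a b
  P → c num

Found common prefix 'P' in productions for P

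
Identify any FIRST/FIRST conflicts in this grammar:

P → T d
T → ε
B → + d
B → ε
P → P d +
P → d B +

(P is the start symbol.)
Yes. P → T d / P → P d '+' on { 'd' }; P → T d / P → d B '+' on { 'd' }; P → P d '+' / P → d B '+' on { 'd' }

A FIRST/FIRST conflict occurs when two productions N → α and N → β for the same non-terminal have FIRST(α) ∩ FIRST(β) ≠ ∅ (with ε ∈ FIRST of a nullable right-hand side, so two nullable alternatives also conflict).

FIRST sets of the non-terminals at (or reachable through a nullable prefix from) the front of some alternative:
  FIRST(T) = { ε }
  FIRST(P) = { 'd' }

Productions for P:
  P → T d: FIRST = { 'd' }
  P → P d +: FIRST = { 'd' }
  P → d B +: FIRST = { 'd' }
Productions for B:
  B → + d: FIRST = { '+' }
  B → ε: FIRST = { ε }
T has only one production, so no FIRST/FIRST conflict is possible there.

Conflict for P: P → T d and P → P d +
  Overlap: { 'd' }
Conflict for P: P → T d and P → d B +
  Overlap: { 'd' }
Conflict for P: P → P d + and P → d B +
  Overlap: { 'd' }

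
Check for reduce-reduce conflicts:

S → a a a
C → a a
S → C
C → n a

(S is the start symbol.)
A reduce-reduce conflict occurs when an LR(0) state has two complete items [A → α .] and [B → β .] — both call for a reduction, and with no lookahead the parser cannot choose between them.

Augment with S' → S and build the canonical LR(0) collection (I0 = CLOSURE({[S' → . S]}), then GOTO on every symbol after a dot until no new states appear). It has 8 states:
  I0: { [C → . a a], [C → . n a], [S → . C], [S → . a a a], [S' → . S] }  — shift
  I1: { [S → C .] }  — reduce
  I2: { [S' → S .] }  — accept
  I3: { [C → a . a], [S → a . a a] }  — shift
  I4: { [C → n . a] }  — shift
  I5: { [C → n a .] }  — reduce
  I6: { [C → a a .], [S → a a . a] }  — shift, reduce
  I7: { [S → a a a .] }  — reduce

No state contains more than one complete item.

Answer: No reduce-reduce conflicts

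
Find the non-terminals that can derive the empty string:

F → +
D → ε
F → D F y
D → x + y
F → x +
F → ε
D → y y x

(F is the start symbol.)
A non-terminal is nullable if it can derive ε (the empty string): either it has an ε-production, or it has a production whose right-hand side consists entirely of nullable non-terminals.

ε-productions: D → ε, F → ε
So D, F are immediately nullable.
Every non-terminal is now nullable.
Nullable = { 'D', 'F' }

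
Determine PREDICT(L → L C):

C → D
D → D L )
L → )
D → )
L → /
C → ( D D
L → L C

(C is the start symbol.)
{ ')', '/' }

PREDICT(L → L C) = (FIRST(RHS) \ {ε}) ∪ (FOLLOW(L) if ε ∈ FIRST(RHS), i.e. RHS ⇒* ε)
FIRST(L) = { ')', '/' }
FIRST(L C) = { ')', '/' }
ε ∉ FIRST(L C), so FOLLOW(L) is not added.
PREDICT(L → L C) = { ')', '/' }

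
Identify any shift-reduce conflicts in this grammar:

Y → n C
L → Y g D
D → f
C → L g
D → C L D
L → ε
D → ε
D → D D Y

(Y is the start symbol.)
A shift-reduce conflict occurs when an LR(0) state has both:
  - a complete (reduce) item [A → α .] (dot at the end), and
  - a shift item [B → β . c γ] (dot before a terminal).

Augment with Y' → Y and build the canonical LR(0) collection (I0 = CLOSURE({[Y' → . Y]}), then GOTO on every symbol after a dot until no new states appear). It has 15 states:
  I0: { [Y → . n C], [Y' → . Y] }  — shift
  I1: { [Y' → Y .] }  — accept
  I2: { [C → . L g], [L → . Y g D], [L → .], [Y → . n C], [Y → n . C] }  — shift, reduce
  I3: { [Y → n C .] }  — reduce
  I4: { [C → L . g] }  — shift
  I5: { [L → Y . g D] }  — shift
  I6: { [C → . L g], [D → . C L D], [D → . D D Y], [D → . f], [D → .], [L → . Y g D], [L → .], [L → Y g . D], [Y → . n C] }  — shift, 2 reduces
  I7: { [D → C . L D], [L → . Y g D], [L → .], [Y → . n C] }  — shift, reduce
  I8: { [C → . L g], [D → . C L D], [D → . D D Y], [D → . f], [D → .], [D → D . D Y], [L → . Y g D], [L → .], [L → Y g D .], [Y → . n C] }  — shift, 3 reduces
  I9: { [D → f .] }  — reduce
  I10: { [C → . L g], [D → . C L D], [D → . D D Y], [D → . f], [D → .], [D → D . D Y], [D → D D . Y], [L → . Y g D], [L → .], [Y → . n C] }  — shift, 2 reduces
  I11: { [D → D D Y .], [L → Y . g D] }  — shift, reduce
  I12: { [C → . L g], [D → . C L D], [D → . D D Y], [D → . f], [D → .], [D → C L . D], [L → . Y g D], [L → .], [Y → . n C] }  — shift, 2 reduces
  I13: { [C → . L g], [D → . C L D], [D → . D D Y], [D → . f], [D → .], [D → C L D .], [D → D . D Y], [L → . Y g D], [L → .], [Y → . n C] }  — shift, 3 reduces
  I14: { [C → L g .] }  — reduce

I2 contains reduce item [L → .] and shift item [Y → . n C] — shift-reduce conflict.
I6 contains reduce items [D → .], [L → .] and shift items [D → . f], [Y → . n C] — shift-reduce conflict.
I7 contains reduce item [L → .] and shift item [Y → . n C] — shift-reduce conflict.
I8 contains reduce items [D → .], [L → .], [L → Y g D .] and shift items [D → . f], [Y → . n C] — shift-reduce conflict.
I10 contains reduce items [D → .], [L → .] and shift items [D → . f], [Y → . n C] — shift-reduce conflict.
I11 contains reduce item [D → D D Y .] and shift item [L → Y . g D] — shift-reduce conflict.
I12 contains reduce items [D → .], [L → .] and shift items [D → . f], [Y → . n C] — shift-reduce conflict.
I13 contains reduce items [D → .], [D → C L D .], [L → .] and shift items [D → . f], [Y → . n C] — shift-reduce conflict.

Answer: Yes — I2: [L → .] vs [Y → . n C]; I6: [D → .] vs [D → . f]; I7: [L → .] vs [Y → . n C]; I8: [D → .] vs [D → . f]; I10: [D → .] vs [D → . f]; I11: [D → D D Y .] vs [L → Y . g D]; I12: [D → .] vs [D → . f]; I13: [D → .] vs [D → . f]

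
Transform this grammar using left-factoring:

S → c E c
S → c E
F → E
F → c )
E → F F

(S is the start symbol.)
S → c E S'
S' → c
S' → ε
F → E
F → c )
E → F F

Left-factoring transforms A → αβ₁ | αβ₂ into A → αA' and A' → β₁ | β₂
(α is the longest common prefix among the alternatives). Repeat until
no nonterminal has two alternatives with a common prefix.

Round 1: S has alternatives sharing prefix 'c E'. Introduce S': S → c E S'
  Add: S' → c
  Add: S' → ε

No remaining common prefixes — done.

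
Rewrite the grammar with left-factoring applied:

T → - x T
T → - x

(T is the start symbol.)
T → - x T'
T' → T
T' → ε

Left-factoring transforms A → αβ₁ | αβ₂ into A → αA' and A' → β₁ | β₂
(α is the longest common prefix among the alternatives). Repeat until
no nonterminal has two alternatives with a common prefix.

Round 1: T has alternatives sharing prefix '- x'. Introduce T': T → - x T'
  Add: T' → T
  Add: T' → ε

No remaining common prefixes — done.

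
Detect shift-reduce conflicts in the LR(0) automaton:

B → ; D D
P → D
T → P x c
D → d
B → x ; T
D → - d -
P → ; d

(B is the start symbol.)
Augment with B' → B and build the canonical LR(0) collection (I0 = CLOSURE({[B' → . B]}), then GOTO on every symbol after a dot until no new states appear). It has 18 states:
  I0: { [B → . ; D D], [B → . x ; T], [B' → . B] }  — shift
  I1: { [B → ; . D D], [D → . - d -], [D → . d] }  — shift
  I2: { [B' → B .] }  — accept
  I3: { [B → x . ; T] }  — shift
  I4: { [B → x ; . T], [D → . - d -], [D → . d], [P → . ; d], [P → . D], [T → . P x c] }  — shift
  I5: { [D → - . d -] }  — shift
  I6: { [P → ; . d] }  — shift
  I7: { [P → D .] }  — reduce
  I8: { [T → P . x c] }  — shift
  I9: { [B → x ; T .] }  — reduce
  I10: { [D → d .] }  — reduce
  I11: { [T → P x . c] }  — shift
  I12: { [T → P x c .] }  — reduce
  I13: { [P → ; d .] }  — reduce
  I14: { [D → - d . -] }  — shift
  I15: { [D → - d - .] }  — reduce
  I16: { [B → ; D . D], [D → . - d -], [D → . d] }  — shift
  I17: { [B → ; D D .] }  — reduce

No state contains both a complete item and a shift item.

Answer: No shift-reduce conflicts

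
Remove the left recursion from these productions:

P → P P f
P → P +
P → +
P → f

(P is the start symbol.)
P is directly left-recursive. The standard transformation for
  A → A α₁ | ... | A α_m | β₁ | ... | β_n
is
  A  → β₁ A' | ... | β_n A'
  A' → α₁ A' | ... | α_m A' | ε

P → + becomes P → + P'
P → f becomes P → f P'
P → P P f becomes P' → P f P'
P → P + becomes P' → + P'
Add P' → ε

Resulting grammar:
P → + P'
P → f P'
P' → P f P'
P' → + P'
P' → ε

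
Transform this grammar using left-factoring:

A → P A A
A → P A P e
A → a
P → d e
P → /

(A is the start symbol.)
Left-factoring transforms A → αβ₁ | αβ₂ into A → αA' and A' → β₁ | β₂
(α is the longest common prefix among the alternatives). Repeat until
no nonterminal has two alternatives with a common prefix.

Round 1: A has alternatives sharing prefix 'P A'. Introduce A': A → P A A'
  Add: A' → A
  Add: A' → P e

No remaining common prefixes — done.

Resulting grammar:
A → P A A'
A' → A
A' → P e
A → a
P → d e
P → /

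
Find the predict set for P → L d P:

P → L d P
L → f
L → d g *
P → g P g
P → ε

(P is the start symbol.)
{ 'd', 'f' }

PREDICT(P → L d P) = (FIRST(RHS) \ {ε}) ∪ (FOLLOW(P) if ε ∈ FIRST(RHS), i.e. RHS ⇒* ε)
FIRST(L) = { 'd', 'f' }
FIRST(L d P) = { 'd', 'f' }
ε ∉ FIRST(L d P), so FOLLOW(P) is not added.
PREDICT(P → L d P) = { 'd', 'f' }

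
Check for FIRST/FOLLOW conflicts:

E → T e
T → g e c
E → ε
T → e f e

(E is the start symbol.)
Nullable non-terminals: E.
FIRST sets used below: FIRST(T) = { 'e', 'g' }

E: nullable alternative(s) E → ε; FOLLOW(E) = { $ }
  E → T e: FIRST \ {ε} = { 'e', 'g' } — disjoint from FOLLOW(E)
  E → ε: FIRST \ {ε} = { } — this is the only nullable alternative, skip

T has no nullable alternative, so no FIRST/FOLLOW check is needed there.

No FIRST/FOLLOW conflicts found.

Answer: No FIRST/FOLLOW conflicts.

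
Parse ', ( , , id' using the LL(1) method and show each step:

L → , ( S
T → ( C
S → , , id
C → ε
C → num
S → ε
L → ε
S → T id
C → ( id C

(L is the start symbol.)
LL(1) parsing maintains a stack (initially the start symbol over $) and the input. At each step: if the stack top is a terminal, match it against the current input token; if it is a non-terminal N, replace it with the RHS of M[N, lookahead] (the unique production whose predict set contains the lookahead).

Stack is shown with the top on the left.

Stack     Input         Action
------------------------------
L $       , ( , , id $  output L → , ( S
, ( S $   , ( , , id $  match ','
( S $     ( , , id $    match '('
S $       , , id $      output S → , , id
, , id $  , , id $      match ','
, id $    , id $        match ','
id $      id $          match 'id'
$         $             accept

The string is accepted.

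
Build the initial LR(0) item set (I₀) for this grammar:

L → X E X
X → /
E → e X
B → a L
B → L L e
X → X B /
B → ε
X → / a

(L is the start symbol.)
{ [L → . X E X], [L' → . L], [X → . / a], [X → . /], [X → . X B /] }

First, augment the grammar with L' → L
I₀ = CLOSURE({ [L' → . L] }):
  [L' → . L] has the dot before L: add [L → . X E X]
  [L → . X E X] has the dot before X: add [X → . /], [X → . X B /], [X → . / a]
No further items can be added.

I₀ = { [L → . X E X], [L' → . L], [X → . / a], [X → . /], [X → . X B /] }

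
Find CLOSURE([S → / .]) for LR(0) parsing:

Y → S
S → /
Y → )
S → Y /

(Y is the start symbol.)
To compute CLOSURE, for each item [A → α.Bβ] where B is a non-terminal, add [B → .γ] for all productions B → γ; repeat for the newly added items until nothing changes.

Start with: [S → / .]
The dot is at the end, so nothing is added.

CLOSURE = { [S → / .] }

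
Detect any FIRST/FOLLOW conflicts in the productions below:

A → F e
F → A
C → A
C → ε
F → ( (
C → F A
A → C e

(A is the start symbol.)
Nullable non-terminals: C.
FIRST sets used below: FIRST(A) = { '(', 'e' }, FIRST(F) = { '(', 'e' }

C: nullable alternative(s) C → ε; FOLLOW(C) = { 'e' }
  C → A: FIRST \ {ε} = { '(', 'e' } — overlaps FOLLOW(C) on { 'e' }: CONFLICT
  C → ε: FIRST \ {ε} = { } — this is the only nullable alternative, skip
  C → F A: FIRST \ {ε} = { '(', 'e' } — overlaps FOLLOW(C) on { 'e' }: CONFLICT

A, F have no nullable alternative, so no FIRST/FOLLOW check is needed there.

So the grammar has 2 FIRST/FOLLOW conflicts (marked CONFLICT above).

Answer: Yes. C → A with FOLLOW(C) on { 'e' }; C → F A with FOLLOW(C) on { 'e' }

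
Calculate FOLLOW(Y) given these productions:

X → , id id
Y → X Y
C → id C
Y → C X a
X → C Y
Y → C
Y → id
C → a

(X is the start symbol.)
{ $, ',', 'a', 'id' }

In Y → X Y: Y is at the end; this adds FOLLOW(Y) to itself — nothing new
In X → C Y: Y is at the end, add FOLLOW(X)

The FOLLOW sets referred to above (computed the same way, to a fixed point):
  FOLLOW(X) = { $, ',', 'a', 'id' }

Taking the union: FOLLOW(Y) = { $, ',', 'a', 'id' }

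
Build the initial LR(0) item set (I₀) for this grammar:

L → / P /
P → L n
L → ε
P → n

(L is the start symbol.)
{ [L → . / P /], [L → .], [L' → . L] }

First, augment the grammar with L' → L
I₀ = CLOSURE({ [L' → . L] }):
  [L' → . L] has the dot before L: add [L → . / P /], [L → .]
No further items can be added.

I₀ = { [L → . / P /], [L → .], [L' → . L] }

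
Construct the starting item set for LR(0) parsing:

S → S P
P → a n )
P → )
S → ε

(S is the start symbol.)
{ [S → . S P], [S → .], [S' → . S] }

First, augment the grammar with S' → S
I₀ = CLOSURE({ [S' → . S] }):
  [S' → . S] has the dot before S: add [S → . S P], [S → .]
No further items can be added.

I₀ = { [S → . S P], [S → .], [S' → . S] }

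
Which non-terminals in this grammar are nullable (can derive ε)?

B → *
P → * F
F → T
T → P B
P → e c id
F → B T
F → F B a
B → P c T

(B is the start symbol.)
None

There are no ε-productions, so no non-terminal can derive ε.
No non-terminals are nullable.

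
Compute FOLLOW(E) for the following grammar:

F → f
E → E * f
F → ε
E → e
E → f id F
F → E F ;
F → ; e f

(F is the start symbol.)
{ '*', ';', 'e', 'f' }

In E → E * f: E is followed by '*' f, add FIRST('*' f) \ {ε} = { '*' }
In F → E F ;: E is followed by F ';', add FIRST(F ';') \ {ε} = { ';', 'e', 'f' }

Taking the union: FOLLOW(E) = { '*', ';', 'e', 'f' }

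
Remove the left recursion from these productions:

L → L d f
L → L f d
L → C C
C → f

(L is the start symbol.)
L is directly left-recursive. The standard transformation for
  A → A α₁ | ... | A α_m | β₁ | ... | β_n
is
  A  → β₁ A' | ... | β_n A'
  A' → α₁ A' | ... | α_m A' | ε

L → C C becomes L → C C L'
L → L d f becomes L' → d f L'
L → L f d becomes L' → f d L'
Add L' → ε

Productions for other non-terminals are unchanged:
  C → f

Resulting grammar:
L → C C L'
L' → d f L'
L' → f d L'
L' → ε
C → f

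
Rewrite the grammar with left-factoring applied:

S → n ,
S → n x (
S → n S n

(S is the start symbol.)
S → n S'
S' → ,
S' → x (
S' → S n

Left-factoring transforms A → αβ₁ | αβ₂ into A → αA' and A' → β₁ | β₂
(α is the longest common prefix among the alternatives). Repeat until
no nonterminal has two alternatives with a common prefix.

Round 1: S has alternatives sharing prefix 'n'. Introduce S': S → n S'
  Add: S' → ,
  Add: S' → x (
  Add: S' → S n

No remaining common prefixes — done.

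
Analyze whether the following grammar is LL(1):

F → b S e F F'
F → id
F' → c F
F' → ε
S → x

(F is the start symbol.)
A grammar is LL(1) if for each non-terminal N with multiple productions, the predict sets of those productions are pairwise disjoint, where PREDICT(N → α) = (FIRST(α) \ {ε}) ∪ (FOLLOW(N) if α ⇒* ε).

Relevant sets:
  FOLLOW(F') = { $, 'c' }

For F:
  PREDICT(F → b S e F F') = { 'b' }
  PREDICT(F → id) = { 'id' }
For F':
  PREDICT(F' → c F) = { 'c' }
  PREDICT(F' → ε) = { $, 'c' }
S has a single production, so nothing to check there.

Conflict found: Predict set conflict for F': { 'c' }
The grammar is NOT LL(1).

Answer: No. Predict set conflict for F': { 'c' }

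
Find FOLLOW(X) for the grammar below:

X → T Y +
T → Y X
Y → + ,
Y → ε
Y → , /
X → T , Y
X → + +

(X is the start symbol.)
X is the start symbol, so $ ∈ FOLLOW(X).
In T → Y X: X is at the end, add FOLLOW(T)

The FOLLOW sets referred to above (computed the same way, to a fixed point):
  FOLLOW(T) = { '+', ',' }

Taking the union: FOLLOW(X) = { $, '+', ',' }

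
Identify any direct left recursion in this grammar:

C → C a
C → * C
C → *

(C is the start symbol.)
Direct left recursion occurs when N → N α for some non-terminal N (the right-hand side begins with the left-hand side itself).

C → C a: LEFT RECURSIVE (starts with C)
C → * C: starts with '*'
C → *: starts with '*'

The grammar has direct left recursion on: C.

Answer: Yes, C is left-recursive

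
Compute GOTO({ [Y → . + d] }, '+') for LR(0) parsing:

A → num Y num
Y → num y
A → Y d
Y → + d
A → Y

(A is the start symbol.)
GOTO(I, '+') = CLOSURE({ [A → αX.β] : [A → α.Xβ] ∈ I, X = '+' })

Items with dot before '+', with the dot advanced:
  [Y → . + d] → [Y → + . d]
Closure adds nothing (no advanced item has the dot before a non-terminal).

GOTO = { [Y → + . d] }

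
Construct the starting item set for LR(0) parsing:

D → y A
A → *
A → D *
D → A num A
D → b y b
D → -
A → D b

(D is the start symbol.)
{ [A → . *], [A → . D *], [A → . D b], [D → . -], [D → . A num A], [D → . b y b], [D → . y A], [D' → . D] }

First, augment the grammar with D' → D
I₀ = CLOSURE({ [D' → . D] }):
  [D' → . D] has the dot before D: add [D → . y A], [D → . A num A], [D → . b y b], [D → . -]
  [D → . A num A] has the dot before A: add [A → . *], [A → . D *], [A → . D b]
No further items can be added.

I₀ = { [A → . *], [A → . D *], [A → . D b], [D → . -], [D → . A num A], [D → . b y b], [D → . y A], [D' → . D] }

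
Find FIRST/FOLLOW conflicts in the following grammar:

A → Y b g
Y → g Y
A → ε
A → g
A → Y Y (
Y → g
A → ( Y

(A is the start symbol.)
No FIRST/FOLLOW conflicts.

Nullable non-terminals: A.
FIRST sets used below: FIRST(Y) = { 'g' }

A: nullable alternative(s) A → ε; FOLLOW(A) = { $ }
  A → Y b g: FIRST \ {ε} = { 'g' } — disjoint from FOLLOW(A)
  A → ε: FIRST \ {ε} = { } — this is the only nullable alternative, skip
  A → g: FIRST \ {ε} = { 'g' } — disjoint from FOLLOW(A)
  A → Y Y (: FIRST \ {ε} = { 'g' } — disjoint from FOLLOW(A)
  A → ( Y: FIRST \ {ε} = { '(' } — disjoint from FOLLOW(A)

Y has no nullable alternative, so no FIRST/FOLLOW check is needed there.

No FIRST/FOLLOW conflicts found.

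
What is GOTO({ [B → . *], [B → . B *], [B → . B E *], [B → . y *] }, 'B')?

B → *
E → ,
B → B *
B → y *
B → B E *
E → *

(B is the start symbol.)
GOTO(I, 'B') = CLOSURE({ [A → αX.β] : [A → α.Xβ] ∈ I, X = 'B' })

Items with dot before 'B', with the dot advanced:
  [B → . B *] → [B → B . *]
  [B → . B E *] → [B → B . E *]
Closure of the advanced items:
  [B → B . E *] has the dot before E: add [E → . ,], [E → . *]

GOTO = { [B → B . *], [B → B . E *], [E → . *], [E → . ,] }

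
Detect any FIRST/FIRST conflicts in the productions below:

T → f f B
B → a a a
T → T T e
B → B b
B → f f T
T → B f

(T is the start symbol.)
A FIRST/FIRST conflict occurs when two productions N → α and N → β for the same non-terminal have FIRST(α) ∩ FIRST(β) ≠ ∅ (with ε ∈ FIRST of a nullable right-hand side, so two nullable alternatives also conflict).

FIRST sets of the non-terminals at (or reachable through a nullable prefix from) the front of some alternative:
  FIRST(T) = { 'a', 'f' }
  FIRST(B) = { 'a', 'f' }

Productions for T:
  T → f f B: FIRST = { 'f' }
  T → T T e: FIRST = { 'a', 'f' }
  T → B f: FIRST = { 'a', 'f' }
Productions for B:
  B → a a a: FIRST = { 'a' }
  B → B b: FIRST = { 'a', 'f' }
  B → f f T: FIRST = { 'f' }

Conflict for T: T → f f B and T → T T e
  Overlap: { 'f' }
Conflict for T: T → f f B and T → B f
  Overlap: { 'f' }
Conflict for T: T → T T e and T → B f
  Overlap: { 'a', 'f' }
Conflict for B: B → a a a and B → B b
  Overlap: { 'a' }
Conflict for B: B → B b and B → f f T
  Overlap: { 'f' }

Answer: Yes. T → f f B / T → T T e on { 'f' }; T → f f B / T → B f on { 'f' }; T → T T e / T → B f on { 'a', 'f' }; B → a a a / B → B b on { 'a' }; B → B b / B → f f T on { 'f' }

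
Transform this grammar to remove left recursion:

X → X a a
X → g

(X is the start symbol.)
X → g X'
X' → a a X'
X' → ε

X is directly left-recursive. The standard transformation for
  A → A α₁ | ... | A α_m | β₁ | ... | β_n
is
  A  → β₁ A' | ... | β_n A'
  A' → α₁ A' | ... | α_m A' | ε

X → g becomes X → g X'
X → X a a becomes X' → a a X'
Add X' → ε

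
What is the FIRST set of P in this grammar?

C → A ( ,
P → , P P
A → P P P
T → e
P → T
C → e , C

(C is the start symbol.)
{ ',', 'e' }

To compute FIRST(P), examine every production with P on the left-hand side, reading each right-hand side left to right until a non-nullable symbol is reached.

FIRST sets of the other non-terminals involved (by the same procedure, iterated to a fixed point):
  FIRST(T) = { 'e' }

From P → , P P:
  - ',' is a terminal: add ',' and stop
From P → T:
  - T is a non-terminal: add FIRST(T) \ {ε} = { 'e' }
    T is not nullable, so stop

Collecting: FIRST(P) = { ',', 'e' }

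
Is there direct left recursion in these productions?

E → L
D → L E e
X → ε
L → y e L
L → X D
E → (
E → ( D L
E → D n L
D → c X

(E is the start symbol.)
No direct left recursion

E → L: starts with L
D → L E e: starts with L
X → ε: starts with ε
L → y e L: starts with y
L → X D: starts with X
E → (: starts with '('
E → ( D L: starts with '('
E → D n L: starts with D
D → c X: starts with c

No direct left recursion found.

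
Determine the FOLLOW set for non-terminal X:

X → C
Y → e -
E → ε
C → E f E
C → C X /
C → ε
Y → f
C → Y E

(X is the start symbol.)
{ $, '/' }

X is the start symbol, so $ ∈ FOLLOW(X).
In C → C X /: X is followed by '/', add FIRST('/') \ {ε} = { '/' }

Taking the union: FOLLOW(X) = { $, '/' }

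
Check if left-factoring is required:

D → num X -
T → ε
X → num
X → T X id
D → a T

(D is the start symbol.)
Left-factoring is needed when two productions for the same non-terminal
share a common prefix on the right-hand side.

Productions for D:
  D → num X -
  D → a T
Productions for X:
  X → num
  X → T X id

No common prefixes found.

Answer: No, left-factoring is not needed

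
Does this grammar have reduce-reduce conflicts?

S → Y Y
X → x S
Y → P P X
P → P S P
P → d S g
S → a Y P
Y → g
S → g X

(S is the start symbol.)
No reduce-reduce conflicts

A reduce-reduce conflict occurs when an LR(0) state has two complete items [A → α .] and [B → β .] — both call for a reduction, and with no lookahead the parser cannot choose between them.

Augment with S' → S and build the canonical LR(0) collection (I0 = CLOSURE({[S' → . S]}), then GOTO on every symbol after a dot until no new states appear). It has 20 states:
  I0: { [P → . P S P], [P → . d S g], [S → . Y Y], [S → . a Y P], [S → . g X], [S' → . S], [Y → . P P X], [Y → . g] }  — shift
  I1: { [P → . P S P], [P → . d S g], [P → P . S P], [S → . Y Y], [S → . a Y P], [S → . g X], [Y → . P P X], [Y → . g], [Y → P . P X] }  — shift
  I2: { [S' → S .] }  — accept
  I3: { [P → . P S P], [P → . d S g], [S → Y . Y], [Y → . P P X], [Y → . g] }  — shift
  I4: { [P → . P S P], [P → . d S g], [S → a . Y P], [Y → . P P X], [Y → . g] }  — shift
  I5: { [P → . P S P], [P → . d S g], [P → d . S g], [S → . Y Y], [S → . a Y P], [S → . g X], [Y → . P P X], [Y → . g] }  — shift
  I6: { [S → g . X], [X → . x S], [Y → g .] }  — shift, reduce
  I7: { [S → g X .] }  — reduce
  I8: { [P → . P S P], [P → . d S g], [S → . Y Y], [S → . a Y P], [S → . g X], [X → x . S], [Y → . P P X], [Y → . g] }  — shift
  I9: { [X → x S .] }  — reduce
  I10: { [P → d S . g] }  — shift
  I11: { [P → d S g .] }  — reduce
  I12: { [P → . P S P], [P → . d S g], [S → a Y . P] }  — shift
  I13: { [Y → g .] }  — reduce
  I14: { [P → . P S P], [P → . d S g], [P → P . S P], [S → . Y Y], [S → . a Y P], [S → . g X], [S → a Y P .], [Y → . P P X], [Y → . g] }  — shift, reduce
  I15: { [P → . P S P], [P → . d S g], [P → P S . P] }  — shift
  I16: { [P → . P S P], [P → . d S g], [P → P . S P], [P → P S P .], [S → . Y Y], [S → . a Y P], [S → . g X], [Y → . P P X], [Y → . g] }  — shift, reduce
  I17: { [S → Y Y .] }  — reduce
  I18: { [P → . P S P], [P → . d S g], [P → P . S P], [S → . Y Y], [S → . a Y P], [S → . g X], [X → . x S], [Y → . P P X], [Y → . g], [Y → P . P X], [Y → P P . X] }  — shift
  I19: { [Y → P P X .] }  — reduce

No state contains more than one complete item.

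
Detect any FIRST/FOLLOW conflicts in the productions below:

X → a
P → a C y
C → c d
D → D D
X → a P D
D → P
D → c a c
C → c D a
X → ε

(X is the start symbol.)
No FIRST/FOLLOW conflicts.

A FIRST/FOLLOW conflict occurs when a non-terminal N has a nullable alternative N → β (β ⇒* ε) and another alternative N → α with FIRST(α) ∩ FOLLOW(N) ≠ ∅: on such a lookahead the parser cannot decide between expanding α and letting N vanish via β.

Nullable non-terminals: X.

X: nullable alternative(s) X → ε; FOLLOW(X) = { $ }
  X → a: FIRST \ {ε} = { 'a' } — disjoint from FOLLOW(X)
  X → a P D: FIRST \ {ε} = { 'a' } — disjoint from FOLLOW(X)
  X → ε: FIRST \ {ε} = { } — this is the only nullable alternative, skip

C, D, P have no nullable alternative, so no FIRST/FOLLOW check is needed there.

No FIRST/FOLLOW conflicts found.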